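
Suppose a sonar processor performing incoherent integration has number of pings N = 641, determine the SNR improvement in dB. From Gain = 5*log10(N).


Gain = 5*log10(641) = 14.03

14.03 dB


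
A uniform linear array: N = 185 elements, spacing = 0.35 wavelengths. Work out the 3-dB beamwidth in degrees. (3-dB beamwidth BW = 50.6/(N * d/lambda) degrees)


BW = 50.6 / (185 * 0.35) = 50.6 / 64.75 = 0.78

0.78 deg


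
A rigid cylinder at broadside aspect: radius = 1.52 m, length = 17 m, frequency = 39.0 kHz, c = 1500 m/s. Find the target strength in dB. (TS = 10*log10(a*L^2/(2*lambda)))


37.57 dB


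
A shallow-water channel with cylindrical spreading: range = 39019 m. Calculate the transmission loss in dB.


45.91 dB


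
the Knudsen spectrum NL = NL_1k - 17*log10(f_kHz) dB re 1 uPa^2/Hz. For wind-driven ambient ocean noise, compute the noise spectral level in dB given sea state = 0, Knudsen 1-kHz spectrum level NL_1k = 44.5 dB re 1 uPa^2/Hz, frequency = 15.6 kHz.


24.22 dB


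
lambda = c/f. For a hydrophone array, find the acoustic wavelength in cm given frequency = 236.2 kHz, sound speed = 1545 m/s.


0.65 cm


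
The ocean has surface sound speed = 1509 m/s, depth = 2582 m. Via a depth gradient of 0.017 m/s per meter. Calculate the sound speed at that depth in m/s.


c = 1509 + 0.017 * 2582 = 1552.894

1552.894 m/s


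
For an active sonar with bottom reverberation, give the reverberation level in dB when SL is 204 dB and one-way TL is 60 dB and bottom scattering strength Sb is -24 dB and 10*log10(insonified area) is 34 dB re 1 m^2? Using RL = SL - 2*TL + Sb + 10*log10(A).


94 dB


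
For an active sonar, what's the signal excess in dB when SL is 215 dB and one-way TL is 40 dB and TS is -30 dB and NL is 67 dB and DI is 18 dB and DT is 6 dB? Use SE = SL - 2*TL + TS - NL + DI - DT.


SE = SL - 2*TL + TS - NL + DI - DT = 215 - 2*40 + (-30) - 67 + 18 - 6 = 50

50 dB


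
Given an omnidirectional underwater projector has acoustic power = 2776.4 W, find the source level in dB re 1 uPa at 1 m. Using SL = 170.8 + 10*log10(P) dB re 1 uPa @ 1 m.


SL = 170.8 + 10*log10(2776.4) = 170.8 + 34.43 = 205.23

205.23 dB


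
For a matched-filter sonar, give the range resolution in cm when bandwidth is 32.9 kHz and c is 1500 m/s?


dR = c/(2*BW) = 1500 / (2 * 32.9e3) = 0.0228 m = 2.28 cm

2.28 cm


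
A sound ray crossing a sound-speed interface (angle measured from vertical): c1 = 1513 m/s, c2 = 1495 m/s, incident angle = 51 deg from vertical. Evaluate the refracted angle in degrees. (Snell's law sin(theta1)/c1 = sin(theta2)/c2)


50.17 deg


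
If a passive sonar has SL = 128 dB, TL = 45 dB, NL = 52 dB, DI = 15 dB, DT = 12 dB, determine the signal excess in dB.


SE = SL - TL - NL + DI - DT = 128 - 45 - 52 + 15 - 12 = 34

34 dB


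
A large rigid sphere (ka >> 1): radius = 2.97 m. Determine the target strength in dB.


TS = 10*log10(2.97^2 / 4) = 10*log10(2.205225) = 3.43

3.43 dB


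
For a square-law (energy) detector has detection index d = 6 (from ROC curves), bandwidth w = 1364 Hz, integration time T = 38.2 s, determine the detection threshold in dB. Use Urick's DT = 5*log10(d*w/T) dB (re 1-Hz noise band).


11.65 dB


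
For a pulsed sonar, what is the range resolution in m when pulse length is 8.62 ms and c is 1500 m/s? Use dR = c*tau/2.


dR = c*tau/2 = 1500 * 8.62e-3 / 2 = 6.465

6.465 m


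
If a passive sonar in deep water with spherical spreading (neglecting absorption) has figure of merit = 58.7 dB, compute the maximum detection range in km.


At max range FOM = TL, so 20*log10(R) = 58.7
R = 10^(58.7/20) = 860.99 m = 0.86 km

0.86 km


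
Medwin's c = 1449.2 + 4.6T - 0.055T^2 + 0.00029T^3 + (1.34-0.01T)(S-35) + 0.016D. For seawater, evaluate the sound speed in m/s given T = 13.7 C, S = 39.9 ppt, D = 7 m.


c = 1449.2 + 4.6*13.7 - 0.055*13.7^2 + 0.00029*13.7^3 + (1.34 - 0.01*13.7)*(39.9 - 35) + 0.016*7 = 1508.65

1508.65 m/s


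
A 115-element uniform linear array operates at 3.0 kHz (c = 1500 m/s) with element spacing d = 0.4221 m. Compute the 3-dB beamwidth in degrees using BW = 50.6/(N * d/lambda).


Step 1: lambda = 1500/3000 = 0.5 m
Step 2: d/lambda = 0.4221/0.5 = 0.8442
Step 3: BW = 50.6/(N * d/lambda) = 50.6/(115 * 0.8442) = 0.52

0.52 deg


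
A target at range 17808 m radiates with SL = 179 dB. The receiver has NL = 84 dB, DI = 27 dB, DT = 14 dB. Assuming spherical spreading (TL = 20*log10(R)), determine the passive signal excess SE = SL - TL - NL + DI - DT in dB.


Step 1: TL = 20*log10(17808) = 85.01 dB
Step 2: SE = 179 - 85.01 - 84 + 27 - 14 = 22.99

22.99 dB


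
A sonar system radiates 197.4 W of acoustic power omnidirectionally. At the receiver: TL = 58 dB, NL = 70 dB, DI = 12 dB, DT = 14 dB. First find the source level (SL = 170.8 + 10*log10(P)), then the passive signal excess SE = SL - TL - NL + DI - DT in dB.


Step 1: SL = 170.8 + 10*log10(197.4) = 193.75 dB
Step 2: SE = SL - TL - NL + DI - DT = 193.75 - 58 - 70 + 12 - 14 = 63.75

63.75 dB


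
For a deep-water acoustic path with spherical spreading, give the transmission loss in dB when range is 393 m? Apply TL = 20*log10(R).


51.89 dB


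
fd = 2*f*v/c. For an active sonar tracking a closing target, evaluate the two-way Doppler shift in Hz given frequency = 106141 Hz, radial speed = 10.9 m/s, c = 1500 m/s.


fd = 2*f*v/c = 2 * 106141 * 10.9 / 1500 = 1542.58

1542.58 Hz


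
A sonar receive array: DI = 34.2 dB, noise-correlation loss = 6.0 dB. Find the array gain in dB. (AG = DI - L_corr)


AG = DI - L_corr = 34.2 - 6.0 = 28.2

28.2 dB


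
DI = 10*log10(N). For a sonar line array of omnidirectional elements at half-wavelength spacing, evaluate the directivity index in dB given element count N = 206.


DI = 10*log10(206) = 23.14

23.14 dB


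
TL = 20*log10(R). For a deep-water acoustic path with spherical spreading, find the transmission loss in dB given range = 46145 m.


93.28 dB


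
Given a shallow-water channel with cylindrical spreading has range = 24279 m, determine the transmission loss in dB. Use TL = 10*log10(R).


TL = 10*log10(24279) = 43.85

43.85 dB


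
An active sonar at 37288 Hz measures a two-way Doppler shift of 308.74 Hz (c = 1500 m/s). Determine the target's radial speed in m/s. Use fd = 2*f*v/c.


6.21 m/s


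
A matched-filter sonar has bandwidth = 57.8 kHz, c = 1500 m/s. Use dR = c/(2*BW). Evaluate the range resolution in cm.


dR = c/(2*BW) = 1500 / (2 * 57.8e3) = 0.013 m = 1.3 cm

1.3 cm


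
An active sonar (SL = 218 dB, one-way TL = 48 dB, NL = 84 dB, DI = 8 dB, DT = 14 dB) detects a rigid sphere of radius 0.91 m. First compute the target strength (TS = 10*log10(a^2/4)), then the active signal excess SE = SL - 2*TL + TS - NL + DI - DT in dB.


Step 1: TS = 10*log10(0.91^2/4) = -6.84 dB
Step 2: SE = SL - 2*TL + TS - NL + DI - DT = 218 - 2*48 + (-6.84) - 84 + 8 - 14 = 25.16

25.16 dB


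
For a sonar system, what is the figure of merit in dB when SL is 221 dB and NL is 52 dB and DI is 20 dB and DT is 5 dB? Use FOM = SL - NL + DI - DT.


FOM = SL - NL + DI - DT = 221 - 52 + 20 - 5 = 184

184 dB


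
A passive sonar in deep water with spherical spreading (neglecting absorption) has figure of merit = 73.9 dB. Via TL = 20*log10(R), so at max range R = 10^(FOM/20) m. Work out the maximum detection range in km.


At max range FOM = TL, so 20*log10(R) = 73.9
R = 10^(73.9/20) = 4954.5 m = 4.95 km

4.95 km


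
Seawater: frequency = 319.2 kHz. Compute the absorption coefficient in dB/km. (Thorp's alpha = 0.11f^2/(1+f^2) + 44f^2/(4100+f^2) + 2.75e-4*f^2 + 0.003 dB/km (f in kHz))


f^2 = 101888.64
alpha = 0.11*101888.64/(1+101888.64) + 44*101888.64/(4100+101888.64) + 2.75e-4*101888.64 + 0.003 = 70.43

70.43 dB/km


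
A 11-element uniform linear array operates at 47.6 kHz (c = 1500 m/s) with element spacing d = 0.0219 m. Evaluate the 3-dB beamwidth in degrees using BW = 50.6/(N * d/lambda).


Step 1: lambda = 1500/47600 = 0.03151 m
Step 2: d/lambda = 0.0219/0.03151 = 0.695
Step 3: BW = 50.6/(N * d/lambda) = 50.6/(11 * 0.695) = 6.62

6.62 deg


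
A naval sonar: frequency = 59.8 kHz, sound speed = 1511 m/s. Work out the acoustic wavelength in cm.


2.53 cm


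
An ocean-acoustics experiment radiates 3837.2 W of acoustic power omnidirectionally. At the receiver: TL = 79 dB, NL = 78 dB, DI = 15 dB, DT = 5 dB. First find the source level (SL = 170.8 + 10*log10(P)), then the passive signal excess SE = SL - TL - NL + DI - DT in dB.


Step 1: SL = 170.8 + 10*log10(3837.2) = 206.64 dB
Step 2: SE = SL - TL - NL + DI - DT = 206.64 - 79 - 78 + 15 - 5 = 59.64

59.64 dB


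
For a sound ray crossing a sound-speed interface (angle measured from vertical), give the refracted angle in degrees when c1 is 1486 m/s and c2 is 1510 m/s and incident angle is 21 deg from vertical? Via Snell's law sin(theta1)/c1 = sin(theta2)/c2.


sin(theta2) = (c2/c1)*sin(theta1) = (1510/1486)*sin(21 deg) = 0.36416
theta2 = arcsin(0.36416) = 21.36

21.36 deg


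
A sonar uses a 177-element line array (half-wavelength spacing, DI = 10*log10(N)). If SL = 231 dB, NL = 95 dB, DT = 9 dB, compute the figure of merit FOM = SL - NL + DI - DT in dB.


Step 1: DI = 10*log10(177) = 22.48 dB
Step 2: FOM = SL - NL + DI - DT = 231 - 95 + 22.48 - 9 = 149.48

149.48 dB


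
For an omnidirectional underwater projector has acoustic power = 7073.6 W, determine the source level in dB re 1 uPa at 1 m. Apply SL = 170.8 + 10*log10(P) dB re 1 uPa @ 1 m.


SL = 170.8 + 10*log10(7073.6) = 170.8 + 38.5 = 209.3

209.3 dB


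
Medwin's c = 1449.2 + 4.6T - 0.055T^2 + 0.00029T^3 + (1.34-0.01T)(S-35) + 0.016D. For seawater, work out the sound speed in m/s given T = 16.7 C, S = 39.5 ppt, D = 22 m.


1517.66 m/s


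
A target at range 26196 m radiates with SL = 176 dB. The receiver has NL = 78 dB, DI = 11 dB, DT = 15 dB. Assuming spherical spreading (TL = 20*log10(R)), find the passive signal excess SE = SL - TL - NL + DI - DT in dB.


Step 1: TL = 20*log10(26196) = 88.36 dB
Step 2: SE = 176 - 88.36 - 78 + 11 - 15 = 5.64

5.64 dB


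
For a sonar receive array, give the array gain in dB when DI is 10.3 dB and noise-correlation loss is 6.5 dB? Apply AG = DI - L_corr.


AG = DI - L_corr = 10.3 - 6.5 = 3.8

3.8 dB


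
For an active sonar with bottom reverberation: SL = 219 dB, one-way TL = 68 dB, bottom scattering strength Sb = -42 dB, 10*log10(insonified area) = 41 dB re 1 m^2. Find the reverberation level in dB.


RL = SL - 2*TL + Sb + 10*log10(A) = 219 - 2*68 + (-42) + 41 = 82

82 dB


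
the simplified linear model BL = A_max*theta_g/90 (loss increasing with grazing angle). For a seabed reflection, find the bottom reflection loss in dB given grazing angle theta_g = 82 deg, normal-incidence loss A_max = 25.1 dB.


BL = A_max * theta_g / 90 = 25.1 * 82 / 90 = 22.87

22.87 dB


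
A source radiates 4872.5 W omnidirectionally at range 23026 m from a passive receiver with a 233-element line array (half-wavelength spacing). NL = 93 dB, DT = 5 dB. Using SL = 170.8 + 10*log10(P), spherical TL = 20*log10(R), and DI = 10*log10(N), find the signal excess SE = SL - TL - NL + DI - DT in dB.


Step 1: SL = 170.8 + 10*log10(4872.5) = 207.68 dB
Step 2: TL = 20*log10(23026) = 87.24 dB
Step 3: DI = 10*log10(233) = 23.67 dB
Step 4: SE = SL - TL - NL + DI - DT = 207.68 - 87.24 - 93 + 23.67 - 5 = 46.11

46.11 dB


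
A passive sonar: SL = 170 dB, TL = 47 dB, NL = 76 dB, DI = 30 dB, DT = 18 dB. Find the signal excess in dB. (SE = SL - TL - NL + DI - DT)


SE = SL - TL - NL + DI - DT = 170 - 47 - 76 + 30 - 18 = 59

59 dB


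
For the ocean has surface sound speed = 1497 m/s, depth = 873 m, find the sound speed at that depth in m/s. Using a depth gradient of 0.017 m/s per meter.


1511.841 m/s


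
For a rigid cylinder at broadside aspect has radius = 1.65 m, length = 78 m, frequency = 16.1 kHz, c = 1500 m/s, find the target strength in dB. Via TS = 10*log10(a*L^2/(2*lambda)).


lambda = 1500/16100 = 0.09317 m
TS = 10*log10(1.65*78^2/(2*0.09317)) = 47.31

47.31 dB


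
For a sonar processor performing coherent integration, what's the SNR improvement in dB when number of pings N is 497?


Gain = 10*log10(497) = 26.96

26.96 dB


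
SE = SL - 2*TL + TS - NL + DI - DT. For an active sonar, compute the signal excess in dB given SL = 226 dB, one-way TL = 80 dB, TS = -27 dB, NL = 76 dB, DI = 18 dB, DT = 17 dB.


SE = SL - 2*TL + TS - NL + DI - DT = 226 - 2*80 + (-27) - 76 + 18 - 17 = -36

-36 dB


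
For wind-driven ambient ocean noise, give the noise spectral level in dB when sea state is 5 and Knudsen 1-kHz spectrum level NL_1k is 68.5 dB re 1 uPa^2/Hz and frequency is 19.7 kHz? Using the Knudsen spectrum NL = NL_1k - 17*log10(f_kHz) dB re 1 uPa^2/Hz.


NL = NL_1k - 17*log10(f_kHz) = 68.5 - 17*log10(19.7) = 68.5 - (22.01) = 46.49

46.49 dB


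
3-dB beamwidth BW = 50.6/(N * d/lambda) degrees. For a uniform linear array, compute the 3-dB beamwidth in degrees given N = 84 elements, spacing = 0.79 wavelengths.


BW = 50.6 / (84 * 0.79) = 50.6 / 66.36 = 0.76

0.76 deg


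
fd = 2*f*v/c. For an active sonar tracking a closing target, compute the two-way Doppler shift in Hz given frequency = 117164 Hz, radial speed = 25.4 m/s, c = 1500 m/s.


fd = 2*f*v/c = 2 * 117164 * 25.4 / 1500 = 3967.95

3967.95 Hz


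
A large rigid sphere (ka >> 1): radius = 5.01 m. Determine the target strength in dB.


TS = 10*log10(5.01^2 / 4) = 10*log10(6.275025) = 7.98

7.98 dB


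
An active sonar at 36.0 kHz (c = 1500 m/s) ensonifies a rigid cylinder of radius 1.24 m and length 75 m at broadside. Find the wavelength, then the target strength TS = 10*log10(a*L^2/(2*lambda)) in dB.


Step 1: lambda = c/f = 1500/36000 = 0.04167 m
Step 2: TS = 10*log10(a*L^2/(2*lambda)) = 10*log10(1.24*75^2/(2*0.04167)) = 49.23

49.23 dB


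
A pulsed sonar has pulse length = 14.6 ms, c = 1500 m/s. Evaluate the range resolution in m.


dR = c*tau/2 = 1500 * 14.6e-3 / 2 = 10.95

10.95 m


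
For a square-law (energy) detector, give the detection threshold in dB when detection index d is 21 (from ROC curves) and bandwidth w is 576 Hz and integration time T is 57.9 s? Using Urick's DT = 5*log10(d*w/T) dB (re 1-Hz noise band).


11.6 dB


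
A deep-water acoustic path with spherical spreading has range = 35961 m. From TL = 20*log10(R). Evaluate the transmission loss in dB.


91.12 dB


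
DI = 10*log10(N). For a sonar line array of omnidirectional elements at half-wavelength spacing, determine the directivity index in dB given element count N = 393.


25.94 dB


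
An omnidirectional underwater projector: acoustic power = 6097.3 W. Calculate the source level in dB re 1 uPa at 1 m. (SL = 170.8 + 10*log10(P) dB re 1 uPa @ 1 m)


SL = 170.8 + 10*log10(6097.3) = 170.8 + 37.85 = 208.65

208.65 dB


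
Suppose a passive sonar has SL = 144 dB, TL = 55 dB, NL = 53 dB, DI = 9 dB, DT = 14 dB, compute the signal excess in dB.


SE = SL - TL - NL + DI - DT = 144 - 55 - 53 + 9 - 14 = 31

31 dB


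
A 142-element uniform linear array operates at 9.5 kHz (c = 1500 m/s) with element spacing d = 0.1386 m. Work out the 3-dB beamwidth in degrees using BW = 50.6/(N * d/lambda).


Step 1: lambda = 1500/9500 = 0.15789 m
Step 2: d/lambda = 0.1386/0.15789 = 0.8778
Step 3: BW = 50.6/(N * d/lambda) = 50.6/(142 * 0.8778) = 0.41

0.41 deg


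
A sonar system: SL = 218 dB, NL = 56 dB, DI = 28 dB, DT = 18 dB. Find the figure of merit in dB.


FOM = SL - NL + DI - DT = 218 - 56 + 28 - 18 = 172

172 dB


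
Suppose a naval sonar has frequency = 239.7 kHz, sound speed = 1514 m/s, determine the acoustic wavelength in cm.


lambda = c/f = 1514 / 239700 = 0.0063 m = 0.63 cm

0.63 cm


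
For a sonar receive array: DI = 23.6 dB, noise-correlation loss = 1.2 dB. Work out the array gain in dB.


AG = DI - L_corr = 23.6 - 1.2 = 22.4

22.4 dB


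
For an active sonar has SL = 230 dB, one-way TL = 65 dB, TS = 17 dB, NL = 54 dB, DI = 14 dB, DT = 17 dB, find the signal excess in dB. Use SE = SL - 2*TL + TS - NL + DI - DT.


SE = SL - 2*TL + TS - NL + DI - DT = 230 - 2*65 + (17) - 54 + 14 - 17 = 60

60 dB


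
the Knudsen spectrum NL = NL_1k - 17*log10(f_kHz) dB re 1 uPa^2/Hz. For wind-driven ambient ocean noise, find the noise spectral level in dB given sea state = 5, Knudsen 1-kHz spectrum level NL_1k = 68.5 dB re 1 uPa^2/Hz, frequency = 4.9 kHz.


56.77 dB


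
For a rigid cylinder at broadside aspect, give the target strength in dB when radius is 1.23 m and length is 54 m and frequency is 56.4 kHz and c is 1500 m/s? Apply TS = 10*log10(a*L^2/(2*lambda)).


lambda = 1500/56400 = 0.0266 m
TS = 10*log10(1.23*54^2/(2*0.0266)) = 48.29

48.29 dB


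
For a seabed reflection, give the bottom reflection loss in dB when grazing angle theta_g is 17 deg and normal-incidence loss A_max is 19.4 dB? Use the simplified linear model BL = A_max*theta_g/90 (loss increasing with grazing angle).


3.66 dB


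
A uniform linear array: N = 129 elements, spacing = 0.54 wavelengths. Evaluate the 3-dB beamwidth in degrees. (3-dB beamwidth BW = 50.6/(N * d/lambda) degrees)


BW = 50.6 / (129 * 0.54) = 50.6 / 69.66 = 0.73

0.73 deg


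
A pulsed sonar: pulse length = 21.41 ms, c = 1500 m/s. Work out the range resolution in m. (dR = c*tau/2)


dR = c*tau/2 = 1500 * 21.41e-3 / 2 = 16.0575

16.0575 m


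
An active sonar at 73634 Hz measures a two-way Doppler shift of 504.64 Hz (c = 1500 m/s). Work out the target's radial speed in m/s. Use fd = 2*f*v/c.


From fd = 2*f*v/c, v = c*fd/(2*f) = 1500 * 504.64 / (2*73634) = 5.14

5.14 m/s


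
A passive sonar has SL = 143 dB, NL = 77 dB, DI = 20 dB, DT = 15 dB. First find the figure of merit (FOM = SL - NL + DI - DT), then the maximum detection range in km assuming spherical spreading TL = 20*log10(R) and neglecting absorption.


Step 1: FOM = SL - NL + DI - DT = 143 - 77 + 20 - 15 = 71 dB
Step 2: at max range FOM = TL = 20*log10(R), so R = 10^(71/20) = 3548.13 m = 3.55 km

3.55 km


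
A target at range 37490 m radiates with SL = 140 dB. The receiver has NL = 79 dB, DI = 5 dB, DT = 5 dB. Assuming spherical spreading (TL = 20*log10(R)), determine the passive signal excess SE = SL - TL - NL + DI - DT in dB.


Step 1: TL = 20*log10(37490) = 91.48 dB
Step 2: SE = 140 - 91.48 - 79 + 5 - 5 = -30.48

-30.48 dB


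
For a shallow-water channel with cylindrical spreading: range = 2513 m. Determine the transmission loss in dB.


34.0 dB


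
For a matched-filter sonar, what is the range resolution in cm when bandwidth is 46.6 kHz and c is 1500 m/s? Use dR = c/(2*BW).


dR = c/(2*BW) = 1500 / (2 * 46.6e3) = 0.0161 m = 1.61 cm

1.61 cm


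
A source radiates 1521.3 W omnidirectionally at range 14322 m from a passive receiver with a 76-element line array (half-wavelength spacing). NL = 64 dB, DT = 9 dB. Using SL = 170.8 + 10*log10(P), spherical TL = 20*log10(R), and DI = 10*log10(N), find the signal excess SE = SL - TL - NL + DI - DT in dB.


Step 1: SL = 170.8 + 10*log10(1521.3) = 202.62 dB
Step 2: TL = 20*log10(14322) = 83.12 dB
Step 3: DI = 10*log10(76) = 18.81 dB
Step 4: SE = SL - TL - NL + DI - DT = 202.62 - 83.12 - 64 + 18.81 - 9 = 65.31

65.31 dB


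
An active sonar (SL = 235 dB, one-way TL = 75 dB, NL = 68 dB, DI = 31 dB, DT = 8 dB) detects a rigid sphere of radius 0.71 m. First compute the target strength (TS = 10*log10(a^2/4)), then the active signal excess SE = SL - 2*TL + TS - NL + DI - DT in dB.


Step 1: TS = 10*log10(0.71^2/4) = -9.0 dB
Step 2: SE = SL - 2*TL + TS - NL + DI - DT = 235 - 2*75 + (-9.0) - 68 + 31 - 8 = 31.0

31.0 dB


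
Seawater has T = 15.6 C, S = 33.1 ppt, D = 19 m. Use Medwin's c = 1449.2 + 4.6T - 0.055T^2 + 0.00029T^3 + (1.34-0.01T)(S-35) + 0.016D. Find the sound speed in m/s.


1506.73 m/s


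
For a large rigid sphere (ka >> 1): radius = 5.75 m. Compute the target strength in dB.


TS = 10*log10(5.75^2 / 4) = 10*log10(8.265625) = 9.17

9.17 dB


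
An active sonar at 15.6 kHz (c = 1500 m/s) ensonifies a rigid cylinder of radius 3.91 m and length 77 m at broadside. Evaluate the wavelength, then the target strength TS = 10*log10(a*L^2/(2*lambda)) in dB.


Step 1: lambda = c/f = 1500/15600 = 0.09615 m
Step 2: TS = 10*log10(a*L^2/(2*lambda)) = 10*log10(3.91*77^2/(2*0.09615)) = 50.81

50.81 dB


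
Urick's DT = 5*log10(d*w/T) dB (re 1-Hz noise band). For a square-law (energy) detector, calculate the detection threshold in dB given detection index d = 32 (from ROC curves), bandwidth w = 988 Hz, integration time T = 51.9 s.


13.92 dB


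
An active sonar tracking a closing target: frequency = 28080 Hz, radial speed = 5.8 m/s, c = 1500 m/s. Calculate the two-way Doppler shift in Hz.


fd = 2*f*v/c = 2 * 28080 * 5.8 / 1500 = 217.15

217.15 Hz


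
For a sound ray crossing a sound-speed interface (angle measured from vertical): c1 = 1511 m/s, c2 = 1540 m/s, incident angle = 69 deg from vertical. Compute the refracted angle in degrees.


sin(theta2) = (c2/c1)*sin(theta1) = (1540/1511)*sin(69 deg) = 0.9515
theta2 = arcsin(0.9515) = 72.08

72.08 deg


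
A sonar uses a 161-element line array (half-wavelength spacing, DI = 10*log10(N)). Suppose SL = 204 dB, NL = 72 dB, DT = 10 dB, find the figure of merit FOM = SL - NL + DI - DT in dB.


Step 1: DI = 10*log10(161) = 22.07 dB
Step 2: FOM = SL - NL + DI - DT = 204 - 72 + 22.07 - 10 = 144.07

144.07 dB


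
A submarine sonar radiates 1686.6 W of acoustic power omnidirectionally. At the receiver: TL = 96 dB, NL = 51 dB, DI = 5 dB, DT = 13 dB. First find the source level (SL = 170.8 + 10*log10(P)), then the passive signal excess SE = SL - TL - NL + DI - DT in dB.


Step 1: SL = 170.8 + 10*log10(1686.6) = 203.07 dB
Step 2: SE = SL - TL - NL + DI - DT = 203.07 - 96 - 51 + 5 - 13 = 48.07

48.07 dB


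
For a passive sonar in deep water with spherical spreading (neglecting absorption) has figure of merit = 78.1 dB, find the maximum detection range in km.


At max range FOM = TL, so 20*log10(R) = 78.1
R = 10^(78.1/20) = 8035.26 m = 8.04 km

8.04 km


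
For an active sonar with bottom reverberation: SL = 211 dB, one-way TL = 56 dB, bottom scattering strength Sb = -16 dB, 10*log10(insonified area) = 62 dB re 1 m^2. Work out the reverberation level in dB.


145 dB


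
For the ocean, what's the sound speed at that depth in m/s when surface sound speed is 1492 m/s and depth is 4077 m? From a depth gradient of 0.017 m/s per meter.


1561.309 m/s


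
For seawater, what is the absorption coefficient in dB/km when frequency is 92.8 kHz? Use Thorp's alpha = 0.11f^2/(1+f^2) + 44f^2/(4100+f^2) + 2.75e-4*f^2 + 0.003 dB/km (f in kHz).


f^2 = 8611.84
alpha = 0.11*8611.84/(1+8611.84) + 44*8611.84/(4100+8611.84) + 2.75e-4*8611.84 + 0.003 = 32.29

32.29 dB/km


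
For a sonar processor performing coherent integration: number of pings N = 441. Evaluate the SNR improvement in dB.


26.44 dB


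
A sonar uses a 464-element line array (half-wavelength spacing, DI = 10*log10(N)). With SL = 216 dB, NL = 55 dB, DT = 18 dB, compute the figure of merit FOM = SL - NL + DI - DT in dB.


Step 1: DI = 10*log10(464) = 26.67 dB
Step 2: FOM = SL - NL + DI - DT = 216 - 55 + 26.67 - 18 = 169.67

169.67 dB


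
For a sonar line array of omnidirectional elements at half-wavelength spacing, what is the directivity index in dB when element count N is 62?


17.92 dB


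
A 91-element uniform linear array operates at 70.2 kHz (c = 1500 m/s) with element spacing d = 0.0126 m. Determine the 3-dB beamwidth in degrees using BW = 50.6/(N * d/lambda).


Step 1: lambda = 1500/70200 = 0.02137 m
Step 2: d/lambda = 0.0126/0.02137 = 0.5896
Step 3: BW = 50.6/(N * d/lambda) = 50.6/(91 * 0.5896) = 0.94

0.94 deg


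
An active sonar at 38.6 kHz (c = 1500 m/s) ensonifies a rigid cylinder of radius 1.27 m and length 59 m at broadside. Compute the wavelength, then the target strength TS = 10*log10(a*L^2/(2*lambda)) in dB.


Step 1: lambda = c/f = 1500/38600 = 0.03886 m
Step 2: TS = 10*log10(a*L^2/(2*lambda)) = 10*log10(1.27*59^2/(2*0.03886)) = 47.55

47.55 dB


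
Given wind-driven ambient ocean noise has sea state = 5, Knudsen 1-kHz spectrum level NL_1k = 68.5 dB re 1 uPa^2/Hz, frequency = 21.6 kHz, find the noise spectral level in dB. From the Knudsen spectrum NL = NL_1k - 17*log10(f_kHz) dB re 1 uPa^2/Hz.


45.81 dB


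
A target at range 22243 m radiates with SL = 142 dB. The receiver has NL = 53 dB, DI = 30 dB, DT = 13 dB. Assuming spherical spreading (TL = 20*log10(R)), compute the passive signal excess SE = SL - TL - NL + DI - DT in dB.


Step 1: TL = 20*log10(22243) = 86.94 dB
Step 2: SE = 142 - 86.94 - 53 + 30 - 13 = 19.06

19.06 dB


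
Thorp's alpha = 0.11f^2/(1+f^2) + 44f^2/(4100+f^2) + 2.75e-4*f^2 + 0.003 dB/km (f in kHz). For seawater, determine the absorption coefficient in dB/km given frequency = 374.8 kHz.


81.496 dB/km


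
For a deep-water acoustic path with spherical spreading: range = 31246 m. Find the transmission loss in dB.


89.9 dB


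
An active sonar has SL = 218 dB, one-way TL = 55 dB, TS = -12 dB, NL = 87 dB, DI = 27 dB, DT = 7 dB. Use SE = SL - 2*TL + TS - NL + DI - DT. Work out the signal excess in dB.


29 dB


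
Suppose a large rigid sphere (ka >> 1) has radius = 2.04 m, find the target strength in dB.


TS = 10*log10(2.04^2 / 4) = 10*log10(1.0404) = 0.17

0.17 dB


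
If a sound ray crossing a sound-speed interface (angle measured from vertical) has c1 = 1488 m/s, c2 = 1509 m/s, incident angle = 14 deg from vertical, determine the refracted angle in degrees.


sin(theta2) = (c2/c1)*sin(theta1) = (1509/1488)*sin(14 deg) = 0.24534
theta2 = arcsin(0.24534) = 14.2

14.2 deg


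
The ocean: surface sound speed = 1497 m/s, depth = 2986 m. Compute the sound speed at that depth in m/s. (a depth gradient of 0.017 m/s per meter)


1547.762 m/s


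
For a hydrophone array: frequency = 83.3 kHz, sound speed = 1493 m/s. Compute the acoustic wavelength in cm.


1.79 cm


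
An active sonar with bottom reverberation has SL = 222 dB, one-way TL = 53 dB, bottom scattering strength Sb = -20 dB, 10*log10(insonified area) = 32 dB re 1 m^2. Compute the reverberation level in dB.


128 dB


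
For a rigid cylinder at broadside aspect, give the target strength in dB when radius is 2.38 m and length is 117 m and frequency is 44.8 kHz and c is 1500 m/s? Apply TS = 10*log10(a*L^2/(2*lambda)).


56.87 dB


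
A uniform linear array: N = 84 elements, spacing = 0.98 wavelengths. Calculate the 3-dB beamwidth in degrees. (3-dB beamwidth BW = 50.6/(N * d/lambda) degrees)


BW = 50.6 / (84 * 0.98) = 50.6 / 82.32 = 0.61

0.61 deg


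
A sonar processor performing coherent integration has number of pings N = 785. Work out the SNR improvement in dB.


Gain = 10*log10(785) = 28.95

28.95 dB


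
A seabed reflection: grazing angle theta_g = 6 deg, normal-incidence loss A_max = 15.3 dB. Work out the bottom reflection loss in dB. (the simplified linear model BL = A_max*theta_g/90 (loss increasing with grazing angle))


BL = A_max * theta_g / 90 = 15.3 * 6 / 90 = 1.02

1.02 dB


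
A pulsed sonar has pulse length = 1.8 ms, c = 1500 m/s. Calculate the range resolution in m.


dR = c*tau/2 = 1500 * 1.8e-3 / 2 = 1.35

1.35 m


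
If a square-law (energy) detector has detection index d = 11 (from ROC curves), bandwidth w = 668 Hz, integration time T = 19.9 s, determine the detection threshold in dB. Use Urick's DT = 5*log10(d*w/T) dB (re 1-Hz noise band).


DT = 5*log10(d*w/T) = 5*log10(11 * 668 / 19.9) = 5*log10(369.25) = 12.84

12.84 dB


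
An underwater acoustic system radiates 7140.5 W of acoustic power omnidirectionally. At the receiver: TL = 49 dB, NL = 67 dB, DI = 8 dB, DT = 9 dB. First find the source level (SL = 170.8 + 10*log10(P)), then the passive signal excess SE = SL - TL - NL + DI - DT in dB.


Step 1: SL = 170.8 + 10*log10(7140.5) = 209.34 dB
Step 2: SE = SL - TL - NL + DI - DT = 209.34 - 49 - 67 + 8 - 9 = 92.34

92.34 dB


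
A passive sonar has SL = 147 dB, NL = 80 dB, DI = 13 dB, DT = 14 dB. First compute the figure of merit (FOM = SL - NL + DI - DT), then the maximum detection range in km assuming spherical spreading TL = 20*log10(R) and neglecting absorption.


Step 1: FOM = SL - NL + DI - DT = 147 - 80 + 13 - 14 = 66 dB
Step 2: at max range FOM = TL = 20*log10(R), so R = 10^(66/20) = 1995.26 m = 2.0 km

2.0 km


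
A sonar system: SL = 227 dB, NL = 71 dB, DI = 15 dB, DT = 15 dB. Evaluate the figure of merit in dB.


156 dB


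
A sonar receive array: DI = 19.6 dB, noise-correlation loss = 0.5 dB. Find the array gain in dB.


AG = DI - L_corr = 19.6 - 0.5 = 19.1

19.1 dB


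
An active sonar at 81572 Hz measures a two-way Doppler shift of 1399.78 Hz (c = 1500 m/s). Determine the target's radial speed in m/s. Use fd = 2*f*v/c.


12.87 m/s


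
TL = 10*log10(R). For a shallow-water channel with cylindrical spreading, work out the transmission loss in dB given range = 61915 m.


TL = 10*log10(61915) = 47.92

47.92 dB


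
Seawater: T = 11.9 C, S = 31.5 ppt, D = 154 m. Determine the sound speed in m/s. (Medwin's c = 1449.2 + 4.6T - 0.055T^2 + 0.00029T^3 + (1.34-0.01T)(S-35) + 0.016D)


c = 1449.2 + 4.6*11.9 - 0.055*11.9^2 + 0.00029*11.9^3 + (1.34 - 0.01*11.9)*(31.5 - 35) + 0.016*154 = 1494.83

1494.83 m/s


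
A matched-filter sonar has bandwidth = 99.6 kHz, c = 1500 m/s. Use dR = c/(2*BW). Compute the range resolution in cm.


dR = c/(2*BW) = 1500 / (2 * 99.6e3) = 0.0075 m = 0.75 cm

0.75 cm


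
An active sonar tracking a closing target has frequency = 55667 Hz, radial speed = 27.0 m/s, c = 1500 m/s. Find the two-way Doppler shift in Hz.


fd = 2*f*v/c = 2 * 55667 * 27.0 / 1500 = 2004.01

2004.01 Hz


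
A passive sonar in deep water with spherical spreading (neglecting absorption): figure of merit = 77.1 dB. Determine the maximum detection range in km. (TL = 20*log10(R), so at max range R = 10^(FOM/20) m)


At max range FOM = TL, so 20*log10(R) = 77.1
R = 10^(77.1/20) = 7161.43 m = 7.16 km

7.16 km


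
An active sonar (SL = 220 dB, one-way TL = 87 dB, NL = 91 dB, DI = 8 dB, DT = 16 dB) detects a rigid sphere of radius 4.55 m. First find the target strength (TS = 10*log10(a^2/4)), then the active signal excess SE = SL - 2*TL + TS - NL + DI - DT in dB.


Step 1: TS = 10*log10(4.55^2/4) = 7.14 dB
Step 2: SE = SL - 2*TL + TS - NL + DI - DT = 220 - 2*87 + (7.14) - 91 + 8 - 16 = -45.86

-45.86 dB


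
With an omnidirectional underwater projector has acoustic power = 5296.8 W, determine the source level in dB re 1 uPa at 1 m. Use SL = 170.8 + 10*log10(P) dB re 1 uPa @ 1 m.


208.04 dB


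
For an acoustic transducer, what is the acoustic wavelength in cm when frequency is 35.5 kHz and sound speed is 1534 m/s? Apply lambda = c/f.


lambda = c/f = 1534 / 35500 = 0.0432 m = 4.32 cm

4.32 cm


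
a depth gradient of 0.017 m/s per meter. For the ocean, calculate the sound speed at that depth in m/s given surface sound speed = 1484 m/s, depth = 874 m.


c = 1484 + 0.017 * 874 = 1498.858

1498.858 m/s


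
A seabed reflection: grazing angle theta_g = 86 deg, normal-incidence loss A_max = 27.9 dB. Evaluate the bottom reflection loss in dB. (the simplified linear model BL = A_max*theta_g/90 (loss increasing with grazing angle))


BL = A_max * theta_g / 90 = 27.9 * 86 / 90 = 26.66

26.66 dB


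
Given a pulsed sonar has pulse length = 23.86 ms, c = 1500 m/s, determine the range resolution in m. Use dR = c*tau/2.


dR = c*tau/2 = 1500 * 23.86e-3 / 2 = 17.895

17.895 m


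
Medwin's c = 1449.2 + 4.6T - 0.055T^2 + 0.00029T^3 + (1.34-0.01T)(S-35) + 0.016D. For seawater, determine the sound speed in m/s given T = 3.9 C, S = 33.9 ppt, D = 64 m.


c = 1449.2 + 4.6*3.9 - 0.055*3.9^2 + 0.00029*3.9^3 + (1.34 - 0.01*3.9)*(33.9 - 35) + 0.016*64 = 1465.91

1465.91 m/s


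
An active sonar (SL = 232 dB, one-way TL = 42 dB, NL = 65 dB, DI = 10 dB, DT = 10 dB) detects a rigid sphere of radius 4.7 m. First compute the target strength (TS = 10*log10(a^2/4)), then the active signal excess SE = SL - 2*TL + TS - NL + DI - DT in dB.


Step 1: TS = 10*log10(4.7^2/4) = 7.42 dB
Step 2: SE = SL - 2*TL + TS - NL + DI - DT = 232 - 2*42 + (7.42) - 65 + 10 - 10 = 90.42

90.42 dB


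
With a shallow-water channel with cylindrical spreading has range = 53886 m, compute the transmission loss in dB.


TL = 10*log10(53886) = 47.31

47.31 dB


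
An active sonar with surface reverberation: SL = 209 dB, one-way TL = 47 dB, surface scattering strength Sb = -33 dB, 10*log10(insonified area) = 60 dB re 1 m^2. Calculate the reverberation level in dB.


RL = SL - 2*TL + Sb + 10*log10(A) = 209 - 2*47 + (-33) + 60 = 142

142 dB


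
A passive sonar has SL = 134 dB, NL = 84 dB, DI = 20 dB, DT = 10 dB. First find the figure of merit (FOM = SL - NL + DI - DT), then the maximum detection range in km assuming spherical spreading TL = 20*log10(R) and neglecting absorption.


Step 1: FOM = SL - NL + DI - DT = 134 - 84 + 20 - 10 = 60 dB
Step 2: at max range FOM = TL = 20*log10(R), so R = 10^(60/20) = 1000.0 m = 1.0 km

1.0 km


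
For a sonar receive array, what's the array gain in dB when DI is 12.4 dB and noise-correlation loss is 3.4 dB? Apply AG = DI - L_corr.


9.0 dB


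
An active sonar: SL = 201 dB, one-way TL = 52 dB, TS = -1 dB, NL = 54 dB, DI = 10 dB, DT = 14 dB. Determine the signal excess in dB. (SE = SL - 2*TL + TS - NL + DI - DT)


SE = SL - 2*TL + TS - NL + DI - DT = 201 - 2*52 + (-1) - 54 + 10 - 14 = 38

38 dB


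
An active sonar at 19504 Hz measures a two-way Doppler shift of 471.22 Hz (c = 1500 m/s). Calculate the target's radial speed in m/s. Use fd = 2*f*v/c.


18.12 m/s


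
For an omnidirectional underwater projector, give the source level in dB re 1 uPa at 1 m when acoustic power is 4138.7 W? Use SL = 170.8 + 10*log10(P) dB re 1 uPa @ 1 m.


SL = 170.8 + 10*log10(4138.7) = 170.8 + 36.17 = 206.97

206.97 dB


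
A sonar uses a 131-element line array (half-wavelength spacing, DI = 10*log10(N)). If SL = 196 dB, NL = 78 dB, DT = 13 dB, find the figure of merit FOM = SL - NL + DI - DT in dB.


Step 1: DI = 10*log10(131) = 21.17 dB
Step 2: FOM = SL - NL + DI - DT = 196 - 78 + 21.17 - 13 = 126.17

126.17 dB


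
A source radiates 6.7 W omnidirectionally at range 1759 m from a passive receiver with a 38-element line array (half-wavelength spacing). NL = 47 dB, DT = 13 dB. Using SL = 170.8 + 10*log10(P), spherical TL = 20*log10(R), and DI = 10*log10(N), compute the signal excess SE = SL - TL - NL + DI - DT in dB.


69.95 dB


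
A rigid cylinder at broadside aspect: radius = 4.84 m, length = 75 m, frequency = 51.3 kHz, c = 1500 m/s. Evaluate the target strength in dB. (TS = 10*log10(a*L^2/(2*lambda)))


lambda = 1500/51300 = 0.02924 m
TS = 10*log10(4.84*75^2/(2*0.02924)) = 56.68

56.68 dB


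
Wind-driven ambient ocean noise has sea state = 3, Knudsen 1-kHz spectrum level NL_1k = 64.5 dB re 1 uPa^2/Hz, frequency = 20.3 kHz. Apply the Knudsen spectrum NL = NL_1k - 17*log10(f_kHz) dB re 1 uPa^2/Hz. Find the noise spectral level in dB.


NL = NL_1k - 17*log10(f_kHz) = 64.5 - 17*log10(20.3) = 64.5 - (22.23) = 42.27

42.27 dB


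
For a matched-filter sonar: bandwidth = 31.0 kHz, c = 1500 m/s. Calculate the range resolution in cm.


2.42 cm


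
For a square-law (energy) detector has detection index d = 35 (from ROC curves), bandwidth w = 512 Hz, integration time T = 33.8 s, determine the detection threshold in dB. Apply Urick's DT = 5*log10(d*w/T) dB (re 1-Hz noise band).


13.62 dB


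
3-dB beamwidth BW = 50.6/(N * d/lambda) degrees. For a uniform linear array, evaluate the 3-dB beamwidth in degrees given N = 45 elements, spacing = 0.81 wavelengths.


BW = 50.6 / (45 * 0.81) = 50.6 / 36.45 = 1.39

1.39 deg


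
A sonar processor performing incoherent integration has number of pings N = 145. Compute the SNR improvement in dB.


Gain = 5*log10(145) = 10.81

10.81 dB


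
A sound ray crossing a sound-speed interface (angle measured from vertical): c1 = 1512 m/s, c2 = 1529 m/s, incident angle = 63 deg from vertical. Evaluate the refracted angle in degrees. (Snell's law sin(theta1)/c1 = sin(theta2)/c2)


sin(theta2) = (c2/c1)*sin(theta1) = (1529/1512)*sin(63 deg) = 0.90102
theta2 = arcsin(0.90102) = 64.29

64.29 deg


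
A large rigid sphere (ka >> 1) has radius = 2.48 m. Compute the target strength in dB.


TS = 10*log10(2.48^2 / 4) = 10*log10(1.5376) = 1.87

1.87 dB


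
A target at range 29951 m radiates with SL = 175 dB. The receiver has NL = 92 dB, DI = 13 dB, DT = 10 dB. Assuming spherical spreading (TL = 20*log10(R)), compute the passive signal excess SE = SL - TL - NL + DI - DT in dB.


Step 1: TL = 20*log10(29951) = 89.53 dB
Step 2: SE = 175 - 89.53 - 92 + 13 - 10 = -3.53

-3.53 dB


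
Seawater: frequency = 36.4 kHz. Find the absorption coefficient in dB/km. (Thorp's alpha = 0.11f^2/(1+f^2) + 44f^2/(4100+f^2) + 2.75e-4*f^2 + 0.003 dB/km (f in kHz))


11.224 dB/km


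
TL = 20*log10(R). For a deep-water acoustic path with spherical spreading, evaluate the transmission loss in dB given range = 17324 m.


TL = 20*log10(17324) = 84.77

84.77 dB


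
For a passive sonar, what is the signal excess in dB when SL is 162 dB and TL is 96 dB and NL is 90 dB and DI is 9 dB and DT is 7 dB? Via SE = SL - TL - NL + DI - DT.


SE = SL - TL - NL + DI - DT = 162 - 96 - 90 + 9 - 7 = -22

-22 dB


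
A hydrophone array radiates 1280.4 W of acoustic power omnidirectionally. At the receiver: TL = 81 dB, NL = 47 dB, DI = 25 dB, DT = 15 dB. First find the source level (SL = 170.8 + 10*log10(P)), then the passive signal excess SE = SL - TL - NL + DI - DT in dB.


Step 1: SL = 170.8 + 10*log10(1280.4) = 201.87 dB
Step 2: SE = SL - TL - NL + DI - DT = 201.87 - 81 - 47 + 25 - 15 = 83.87

83.87 dB


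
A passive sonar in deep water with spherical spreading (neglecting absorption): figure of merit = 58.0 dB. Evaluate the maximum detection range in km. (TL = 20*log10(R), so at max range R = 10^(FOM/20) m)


At max range FOM = TL, so 20*log10(R) = 58.0
R = 10^(58.0/20) = 794.33 m = 0.79 km

0.79 km


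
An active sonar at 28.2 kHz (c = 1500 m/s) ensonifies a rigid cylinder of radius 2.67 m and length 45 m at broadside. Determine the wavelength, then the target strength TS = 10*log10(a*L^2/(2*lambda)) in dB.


Step 1: lambda = c/f = 1500/28200 = 0.05319 m
Step 2: TS = 10*log10(a*L^2/(2*lambda)) = 10*log10(2.67*45^2/(2*0.05319)) = 47.06

47.06 dB


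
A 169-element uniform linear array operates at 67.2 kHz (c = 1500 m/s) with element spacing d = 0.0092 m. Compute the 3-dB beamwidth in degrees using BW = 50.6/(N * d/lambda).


Step 1: lambda = 1500/67200 = 0.02232 m
Step 2: d/lambda = 0.0092/0.02232 = 0.4122
Step 3: BW = 50.6/(N * d/lambda) = 50.6/(169 * 0.4122) = 0.73

0.73 deg


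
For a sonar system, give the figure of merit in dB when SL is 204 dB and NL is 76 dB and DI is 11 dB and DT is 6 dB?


FOM = SL - NL + DI - DT = 204 - 76 + 11 - 6 = 133

133 dB


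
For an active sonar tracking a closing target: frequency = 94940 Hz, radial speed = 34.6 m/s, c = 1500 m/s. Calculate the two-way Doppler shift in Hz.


4379.9 Hz


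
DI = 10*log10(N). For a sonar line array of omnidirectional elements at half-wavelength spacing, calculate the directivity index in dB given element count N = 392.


DI = 10*log10(392) = 25.93

25.93 dB


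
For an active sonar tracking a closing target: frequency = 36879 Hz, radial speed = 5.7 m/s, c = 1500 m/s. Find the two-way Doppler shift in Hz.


fd = 2*f*v/c = 2 * 36879 * 5.7 / 1500 = 280.28

280.28 Hz
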